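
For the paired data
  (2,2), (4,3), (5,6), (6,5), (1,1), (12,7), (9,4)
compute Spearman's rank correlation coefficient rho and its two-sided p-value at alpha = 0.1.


Step 1: Rank x and y separately (midranks; no ties here).
rank(x): 2->2, 4->3, 5->4, 6->5, 1->1, 12->7, 9->6
rank(y): 2->2, 3->3, 6->6, 5->5, 1->1, 7->7, 4->4
Step 2: d_i = R_x(i) - R_y(i); compute d_i^2.
  (2-2)^2=0, (3-3)^2=0, (4-6)^2=4, (5-5)^2=0, (1-1)^2=0, (7-7)^2=0, (6-4)^2=4
sum(d^2) = 8.
Step 3: rho = 1 - 6*8 / (7*(7^2 - 1)) = 1 - 48/336 = 0.857143.
Step 4: Under H0, t = rho * sqrt((n-2)/(1-rho^2)) = 3.7210 ~ t(5).
Step 5: Two-sided p-value from the t-distribution with 5 df = 0.013697.
Step 6: alpha = 0.1. reject H0.

rho = 0.8571, p = 0.013697, reject H0 at alpha = 0.1.


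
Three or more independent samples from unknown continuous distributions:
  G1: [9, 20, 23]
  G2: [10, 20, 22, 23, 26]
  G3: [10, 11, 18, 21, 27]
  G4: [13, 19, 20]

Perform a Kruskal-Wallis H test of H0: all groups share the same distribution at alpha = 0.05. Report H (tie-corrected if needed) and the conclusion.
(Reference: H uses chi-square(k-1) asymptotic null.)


Step 1: Combine all N = 16 observations and assign midranks.
sorted (value, group, rank): (9,G1,1), (10,G2,2.5), (10,G3,2.5), (11,G3,4), (13,G4,5), (18,G3,6), (19,G4,7), (20,G1,9), (20,G2,9), (20,G4,9), (21,G3,11), (22,G2,12), (23,G1,13.5), (23,G2,13.5), (26,G2,15), (27,G3,16)
Step 2: Sum ranks within each group.
R_1 = 23.5 (n_1 = 3)
R_2 = 52 (n_2 = 5)
R_3 = 39.5 (n_3 = 5)
R_4 = 21 (n_4 = 3)
Step 3: H = 12/(N(N+1)) * sum(R_i^2/n_i) - 3(N+1)
     = 12/(16*17) * (23.5^2/3 + 52^2/5 + 39.5^2/5 + 21^2/3) - 3*17
     = 0.044118 * 1183.93 - 51
     = 1.232353.
Step 4: Ties present; correction factor C = 1 - 36/(16^3 - 16) = 0.991176. Corrected H = 1.232353 / 0.991176 = 1.243323.
Step 5: Under H0, H ~ chi^2(3); p-value = 0.742633.
Step 6: alpha = 0.05. fail to reject H0.

H = 1.2433, df = 3, p = 0.742633, fail to reject H0.


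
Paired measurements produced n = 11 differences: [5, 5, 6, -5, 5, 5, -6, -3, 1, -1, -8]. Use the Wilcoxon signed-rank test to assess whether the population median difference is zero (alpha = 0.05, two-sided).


Step 1: Drop any zero differences (none here) and take |d_i|.
|d| = [5, 5, 6, 5, 5, 5, 6, 3, 1, 1, 8]
Step 2: Midrank |d_i| (ties get averaged ranks).
ranks: |5|->6, |5|->6, |6|->9.5, |5|->6, |5|->6, |5|->6, |6|->9.5, |3|->3, |1|->1.5, |1|->1.5, |8|->11
Step 3: Attach original signs; sum ranks with positive sign and with negative sign.
W+ = 6 + 6 + 9.5 + 6 + 6 + 1.5 = 35
W- = 6 + 9.5 + 3 + 1.5 + 11 = 31
(Check: W+ + W- = 66 should equal n(n+1)/2 = 66.)
Step 4: Test statistic W = min(W+, W-) = 31.
Step 5: Ties in |d|, so use the tie-corrected normal approximation.
        E[W] = n(n+1)/4 = 11*12/4 = 33.
        Tie groups: |d|=1 (t=2), |d|=5 (t=5), |d|=6 (t=2); sum(t^3 - t) = 132.
        Var[W] = n(n+1)(2n+1)/24 - sum(t^3-t)/48 = 3036/24 - 132/48 = 123.75.
        z = (W - E[W]) / sqrt(Var[W]) = (31 - 33) / 11.1243 = -0.1798.
        Two-sided p = 2*Phi(z) = 0.857320.
Step 6: alpha = 0.05. fail to reject H0.

W+ = 35, W- = 31, W = min = 31, p = 0.857320, fail to reject H0.


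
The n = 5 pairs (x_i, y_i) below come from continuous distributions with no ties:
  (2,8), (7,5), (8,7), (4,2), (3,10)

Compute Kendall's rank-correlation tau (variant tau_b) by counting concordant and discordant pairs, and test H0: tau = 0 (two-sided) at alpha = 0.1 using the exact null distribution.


Step 1: Enumerate the 10 unordered pairs (i,j) with i<j and classify each by sign(x_j-x_i) * sign(y_j-y_i).
  (1,2):dx=+5,dy=-3->D; (1,3):dx=+6,dy=-1->D; (1,4):dx=+2,dy=-6->D; (1,5):dx=+1,dy=+2->C
  (2,3):dx=+1,dy=+2->C; (2,4):dx=-3,dy=-3->C; (2,5):dx=-4,dy=+5->D; (3,4):dx=-4,dy=-5->C
  (3,5):dx=-5,dy=+3->D; (4,5):dx=-1,dy=+8->D
Step 2: C = 4, D = 6, total pairs = 10.
Step 3: tau = (C - D)/(n(n-1)/2) = (4 - 6)/10 = -0.200000.
Step 4: Exact two-sided p-value (enumerate n! = 120 permutations of y under H0): p = 0.816667.
Step 5: alpha = 0.1. fail to reject H0.

tau_b = -0.2000 (C=4, D=6), p = 0.816667, fail to reject H0.


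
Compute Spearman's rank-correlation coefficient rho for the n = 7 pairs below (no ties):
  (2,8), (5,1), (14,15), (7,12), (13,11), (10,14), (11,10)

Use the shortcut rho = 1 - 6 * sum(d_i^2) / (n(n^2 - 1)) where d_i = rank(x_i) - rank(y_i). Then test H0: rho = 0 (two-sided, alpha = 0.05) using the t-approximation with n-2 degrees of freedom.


Step 1: Rank x and y separately (midranks; no ties here).
rank(x): 2->1, 5->2, 14->7, 7->3, 13->6, 10->4, 11->5
rank(y): 8->2, 1->1, 15->7, 12->5, 11->4, 14->6, 10->3
Step 2: d_i = R_x(i) - R_y(i); compute d_i^2.
  (1-2)^2=1, (2-1)^2=1, (7-7)^2=0, (3-5)^2=4, (6-4)^2=4, (4-6)^2=4, (5-3)^2=4
sum(d^2) = 18.
Step 3: rho = 1 - 6*18 / (7*(7^2 - 1)) = 1 - 108/336 = 0.678571.
Step 4: Under H0, t = rho * sqrt((n-2)/(1-rho^2)) = 2.0657 ~ t(5).
Step 5: Two-sided p-value from the t-distribution with 5 df = 0.093750.
Step 6: alpha = 0.05. fail to reject H0.

rho = 0.6786, p = 0.093750, fail to reject H0 at alpha = 0.05.


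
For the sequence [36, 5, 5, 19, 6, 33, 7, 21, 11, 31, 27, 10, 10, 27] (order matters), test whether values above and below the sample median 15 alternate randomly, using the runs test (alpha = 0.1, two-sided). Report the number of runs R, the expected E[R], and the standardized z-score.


Step 1: Compute median = 15; label A = above, B = below.
Labels in order: ABBABABABAABBA  (n_A = 7, n_B = 7)
Step 2: Count runs R = 11.
Step 3: Under H0 (random ordering), E[R] = 2*n_A*n_B/(n_A+n_B) + 1 = 2*7*7/14 + 1 = 8.0000.
        Var[R] = 2*n_A*n_B*(2*n_A*n_B - n_A - n_B) / ((n_A+n_B)^2 * (n_A+n_B-1)) = 8232/2548 = 3.2308.
        SD[R] = 1.7974.
Step 4: Continuity-corrected z = (R - 0.5 - E[R]) / SD[R] = (11 - 0.5 - 8.0000) / 1.7974 = 1.3909.
Step 5: Two-sided p-value via normal approximation = 2*(1 - Phi(|z|)) = 0.164264.
Step 6: alpha = 0.1. fail to reject H0.

R = 11, z = 1.3909, p = 0.164264, fail to reject H0.


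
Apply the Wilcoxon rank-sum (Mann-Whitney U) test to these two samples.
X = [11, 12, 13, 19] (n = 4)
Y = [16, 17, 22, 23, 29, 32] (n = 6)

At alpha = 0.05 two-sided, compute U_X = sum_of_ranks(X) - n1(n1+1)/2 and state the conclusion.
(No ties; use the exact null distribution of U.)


Step 1: Combine and sort all 10 observations; assign midranks.
sorted (value, group): (11,X), (12,X), (13,X), (16,Y), (17,Y), (19,X), (22,Y), (23,Y), (29,Y), (32,Y)
ranks: 11->1, 12->2, 13->3, 16->4, 17->5, 19->6, 22->7, 23->8, 29->9, 32->10
Step 2: Rank sum for X: R1 = 1 + 2 + 3 + 6 = 12.
Step 3: U_X = R1 - n1(n1+1)/2 = 12 - 4*5/2 = 12 - 10 = 2.
       U_Y = n1*n2 - U_X = 24 - 2 = 22.
Step 4: No ties, so the exact null distribution of U (based on enumerating the C(10,4) = 210 equally likely rank assignments) gives the two-sided p-value.
Step 5: p-value = 0.038095; compare to alpha = 0.05. reject H0.

U_X = 2, p = 0.038095, reject H0 at alpha = 0.05.


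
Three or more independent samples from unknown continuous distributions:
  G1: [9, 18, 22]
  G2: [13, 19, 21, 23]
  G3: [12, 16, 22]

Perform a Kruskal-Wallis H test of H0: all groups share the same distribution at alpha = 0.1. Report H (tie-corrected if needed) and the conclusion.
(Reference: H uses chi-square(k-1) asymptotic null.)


Step 1: Combine all N = 10 observations and assign midranks.
sorted (value, group, rank): (9,G1,1), (12,G3,2), (13,G2,3), (16,G3,4), (18,G1,5), (19,G2,6), (21,G2,7), (22,G1,8.5), (22,G3,8.5), (23,G2,10)
Step 2: Sum ranks within each group.
R_1 = 14.5 (n_1 = 3)
R_2 = 26 (n_2 = 4)
R_3 = 14.5 (n_3 = 3)
Step 3: H = 12/(N(N+1)) * sum(R_i^2/n_i) - 3(N+1)
     = 12/(10*11) * (14.5^2/3 + 26^2/4 + 14.5^2/3) - 3*11
     = 0.109091 * 309.167 - 33
     = 0.727273.
Step 4: Ties present; correction factor C = 1 - 6/(10^3 - 10) = 0.993939. Corrected H = 0.727273 / 0.993939 = 0.731707.
Step 5: Under H0, H ~ chi^2(2); p-value = 0.693604.
Step 6: alpha = 0.1. fail to reject H0.

H = 0.7317, df = 2, p = 0.693604, fail to reject H0.


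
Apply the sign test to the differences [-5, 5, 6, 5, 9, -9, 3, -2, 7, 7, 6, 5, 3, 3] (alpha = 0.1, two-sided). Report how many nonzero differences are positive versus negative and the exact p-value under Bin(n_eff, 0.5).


Step 1: Discard zero differences. Original n = 14; n_eff = number of nonzero differences = 14.
Nonzero differences (with sign): -5, +5, +6, +5, +9, -9, +3, -2, +7, +7, +6, +5, +3, +3
Step 2: Count signs: positive = 11, negative = 3.
Step 3: Under H0: P(positive) = 0.5, so the number of positives S ~ Bin(14, 0.5).
Step 4: Two-sided exact p-value = sum of Bin(14,0.5) probabilities at or below the observed probability = 0.057373.
Step 5: alpha = 0.1. reject H0.

n_eff = 14, pos = 11, neg = 3, p = 0.057373, reject H0.


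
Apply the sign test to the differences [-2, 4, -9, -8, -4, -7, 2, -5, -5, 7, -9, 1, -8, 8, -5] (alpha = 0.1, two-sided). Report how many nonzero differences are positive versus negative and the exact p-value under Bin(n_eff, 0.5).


Step 1: Discard zero differences. Original n = 15; n_eff = number of nonzero differences = 15.
Nonzero differences (with sign): -2, +4, -9, -8, -4, -7, +2, -5, -5, +7, -9, +1, -8, +8, -5
Step 2: Count signs: positive = 5, negative = 10.
Step 3: Under H0: P(positive) = 0.5, so the number of positives S ~ Bin(15, 0.5).
Step 4: Two-sided exact p-value = sum of Bin(15,0.5) probabilities at or below the observed probability = 0.301758.
Step 5: alpha = 0.1. fail to reject H0.

n_eff = 15, pos = 5, neg = 10, p = 0.301758, fail to reject H0.


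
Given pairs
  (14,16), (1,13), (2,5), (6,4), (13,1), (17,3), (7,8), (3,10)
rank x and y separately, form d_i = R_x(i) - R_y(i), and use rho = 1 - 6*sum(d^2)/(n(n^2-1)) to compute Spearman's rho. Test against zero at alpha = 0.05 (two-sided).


Step 1: Rank x and y separately (midranks; no ties here).
rank(x): 14->7, 1->1, 2->2, 6->4, 13->6, 17->8, 7->5, 3->3
rank(y): 16->8, 13->7, 5->4, 4->3, 1->1, 3->2, 8->5, 10->6
Step 2: d_i = R_x(i) - R_y(i); compute d_i^2.
  (7-8)^2=1, (1-7)^2=36, (2-4)^2=4, (4-3)^2=1, (6-1)^2=25, (8-2)^2=36, (5-5)^2=0, (3-6)^2=9
sum(d^2) = 112.
Step 3: rho = 1 - 6*112 / (8*(8^2 - 1)) = 1 - 672/504 = -0.333333.
Step 4: Under H0, t = rho * sqrt((n-2)/(1-rho^2)) = -0.8660 ~ t(6).
Step 5: Two-sided p-value from the t-distribution with 6 df = 0.419753.
Step 6: alpha = 0.05. fail to reject H0.

rho = -0.3333, p = 0.419753, fail to reject H0 at alpha = 0.05.


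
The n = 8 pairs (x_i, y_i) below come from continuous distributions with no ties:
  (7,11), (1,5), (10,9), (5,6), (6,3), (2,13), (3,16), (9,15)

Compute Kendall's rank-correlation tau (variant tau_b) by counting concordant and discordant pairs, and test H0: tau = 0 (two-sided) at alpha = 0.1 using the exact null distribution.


Step 1: Enumerate the 28 unordered pairs (i,j) with i<j and classify each by sign(x_j-x_i) * sign(y_j-y_i).
  (1,2):dx=-6,dy=-6->C; (1,3):dx=+3,dy=-2->D; (1,4):dx=-2,dy=-5->C; (1,5):dx=-1,dy=-8->C
  (1,6):dx=-5,dy=+2->D; (1,7):dx=-4,dy=+5->D; (1,8):dx=+2,dy=+4->C; (2,3):dx=+9,dy=+4->C
  (2,4):dx=+4,dy=+1->C; (2,5):dx=+5,dy=-2->D; (2,6):dx=+1,dy=+8->C; (2,7):dx=+2,dy=+11->C
  (2,8):dx=+8,dy=+10->C; (3,4):dx=-5,dy=-3->C; (3,5):dx=-4,dy=-6->C; (3,6):dx=-8,dy=+4->D
  (3,7):dx=-7,dy=+7->D; (3,8):dx=-1,dy=+6->D; (4,5):dx=+1,dy=-3->D; (4,6):dx=-3,dy=+7->D
  (4,7):dx=-2,dy=+10->D; (4,8):dx=+4,dy=+9->C; (5,6):dx=-4,dy=+10->D; (5,7):dx=-3,dy=+13->D
  (5,8):dx=+3,dy=+12->C; (6,7):dx=+1,dy=+3->C; (6,8):dx=+7,dy=+2->C; (7,8):dx=+6,dy=-1->D
Step 2: C = 15, D = 13, total pairs = 28.
Step 3: tau = (C - D)/(n(n-1)/2) = (15 - 13)/28 = 0.071429.
Step 4: Exact two-sided p-value (enumerate n! = 40320 permutations of y under H0): p = 0.904861.
Step 5: alpha = 0.1. fail to reject H0.

tau_b = 0.0714 (C=15, D=13), p = 0.904861, fail to reject H0.


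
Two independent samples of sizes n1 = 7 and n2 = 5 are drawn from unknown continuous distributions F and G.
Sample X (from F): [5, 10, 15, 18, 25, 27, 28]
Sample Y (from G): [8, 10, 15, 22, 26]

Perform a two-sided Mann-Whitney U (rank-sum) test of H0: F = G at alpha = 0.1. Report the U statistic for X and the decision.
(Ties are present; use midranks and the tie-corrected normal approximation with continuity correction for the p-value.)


Step 1: Combine and sort all 12 observations; assign midranks.
sorted (value, group): (5,X), (8,Y), (10,X), (10,Y), (15,X), (15,Y), (18,X), (22,Y), (25,X), (26,Y), (27,X), (28,X)
ranks: 5->1, 8->2, 10->3.5, 10->3.5, 15->5.5, 15->5.5, 18->7, 22->8, 25->9, 26->10, 27->11, 28->12
Step 2: Rank sum for X: R1 = 1 + 3.5 + 5.5 + 7 + 9 + 11 + 12 = 49.
Step 3: U_X = R1 - n1(n1+1)/2 = 49 - 7*8/2 = 49 - 28 = 21.
       U_Y = n1*n2 - U_X = 35 - 21 = 14.
Step 4: Ties are present, so use the tie-corrected normal approximation (with continuity correction) for the p-value.
Step 5: p-value = 0.624905; compare to alpha = 0.1. fail to reject H0.

U_X = 21, p = 0.624905, fail to reject H0 at alpha = 0.1.


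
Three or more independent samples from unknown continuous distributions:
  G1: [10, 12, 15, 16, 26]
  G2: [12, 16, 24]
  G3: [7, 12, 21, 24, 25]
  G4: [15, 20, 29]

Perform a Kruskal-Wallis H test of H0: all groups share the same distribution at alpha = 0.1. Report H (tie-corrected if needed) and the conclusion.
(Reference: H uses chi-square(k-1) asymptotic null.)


Step 1: Combine all N = 16 observations and assign midranks.
sorted (value, group, rank): (7,G3,1), (10,G1,2), (12,G1,4), (12,G2,4), (12,G3,4), (15,G1,6.5), (15,G4,6.5), (16,G1,8.5), (16,G2,8.5), (20,G4,10), (21,G3,11), (24,G2,12.5), (24,G3,12.5), (25,G3,14), (26,G1,15), (29,G4,16)
Step 2: Sum ranks within each group.
R_1 = 36 (n_1 = 5)
R_2 = 25 (n_2 = 3)
R_3 = 42.5 (n_3 = 5)
R_4 = 32.5 (n_4 = 3)
Step 3: H = 12/(N(N+1)) * sum(R_i^2/n_i) - 3(N+1)
     = 12/(16*17) * (36^2/5 + 25^2/3 + 42.5^2/5 + 32.5^2/3) - 3*17
     = 0.044118 * 1180.87 - 51
     = 1.097059.
Step 4: Ties present; correction factor C = 1 - 42/(16^3 - 16) = 0.989706. Corrected H = 1.097059 / 0.989706 = 1.108470.
Step 5: Under H0, H ~ chi^2(3); p-value = 0.775030.
Step 6: alpha = 0.1. fail to reject H0.

H = 1.1085, df = 3, p = 0.775030, fail to reject H0.


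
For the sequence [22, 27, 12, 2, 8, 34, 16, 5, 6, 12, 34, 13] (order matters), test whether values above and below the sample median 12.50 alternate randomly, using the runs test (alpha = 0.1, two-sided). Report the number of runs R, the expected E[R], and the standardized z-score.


Step 1: Compute median = 12.50; label A = above, B = below.
Labels in order: AABBBAABBBAA  (n_A = 6, n_B = 6)
Step 2: Count runs R = 5.
Step 3: Under H0 (random ordering), E[R] = 2*n_A*n_B/(n_A+n_B) + 1 = 2*6*6/12 + 1 = 7.0000.
        Var[R] = 2*n_A*n_B*(2*n_A*n_B - n_A - n_B) / ((n_A+n_B)^2 * (n_A+n_B-1)) = 4320/1584 = 2.7273.
        SD[R] = 1.6514.
Step 4: Continuity-corrected z = (R + 0.5 - E[R]) / SD[R] = (5 + 0.5 - 7.0000) / 1.6514 = -0.9083.
Step 5: Two-sided p-value via normal approximation = 2*(1 - Phi(|z|)) = 0.363722.
Step 6: alpha = 0.1. fail to reject H0.

R = 5, z = -0.9083, p = 0.363722, fail to reject H0.


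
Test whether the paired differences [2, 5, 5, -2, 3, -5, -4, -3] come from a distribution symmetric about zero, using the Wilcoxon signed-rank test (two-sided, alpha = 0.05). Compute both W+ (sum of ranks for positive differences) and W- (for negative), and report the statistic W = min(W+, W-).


Step 1: Drop any zero differences (none here) and take |d_i|.
|d| = [2, 5, 5, 2, 3, 5, 4, 3]
Step 2: Midrank |d_i| (ties get averaged ranks).
ranks: |2|->1.5, |5|->7, |5|->7, |2|->1.5, |3|->3.5, |5|->7, |4|->5, |3|->3.5
Step 3: Attach original signs; sum ranks with positive sign and with negative sign.
W+ = 1.5 + 7 + 7 + 3.5 = 19
W- = 1.5 + 7 + 5 + 3.5 = 17
(Check: W+ + W- = 36 should equal n(n+1)/2 = 36.)
Step 4: Test statistic W = min(W+, W-) = 17.
Step 5: Ties in |d|, so use the tie-corrected normal approximation.
        E[W] = n(n+1)/4 = 8*9/4 = 18.
        Tie groups: |d|=2 (t=2), |d|=3 (t=2), |d|=5 (t=3); sum(t^3 - t) = 36.
        Var[W] = n(n+1)(2n+1)/24 - sum(t^3-t)/48 = 1224/24 - 36/48 = 50.25.
        z = (W - E[W]) / sqrt(Var[W]) = (17 - 18) / 7.0887 = -0.1411.
        Two-sided p = 2*Phi(z) = 0.887815.
Step 6: alpha = 0.05. fail to reject H0.

W+ = 19, W- = 17, W = min = 17, p = 0.887815, fail to reject H0.


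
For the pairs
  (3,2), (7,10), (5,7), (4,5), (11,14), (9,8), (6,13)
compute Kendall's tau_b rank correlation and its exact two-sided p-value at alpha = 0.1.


Step 1: Enumerate the 21 unordered pairs (i,j) with i<j and classify each by sign(x_j-x_i) * sign(y_j-y_i).
  (1,2):dx=+4,dy=+8->C; (1,3):dx=+2,dy=+5->C; (1,4):dx=+1,dy=+3->C; (1,5):dx=+8,dy=+12->C
  (1,6):dx=+6,dy=+6->C; (1,7):dx=+3,dy=+11->C; (2,3):dx=-2,dy=-3->C; (2,4):dx=-3,dy=-5->C
  (2,5):dx=+4,dy=+4->C; (2,6):dx=+2,dy=-2->D; (2,7):dx=-1,dy=+3->D; (3,4):dx=-1,dy=-2->C
  (3,5):dx=+6,dy=+7->C; (3,6):dx=+4,dy=+1->C; (3,7):dx=+1,dy=+6->C; (4,5):dx=+7,dy=+9->C
  (4,6):dx=+5,dy=+3->C; (4,7):dx=+2,dy=+8->C; (5,6):dx=-2,dy=-6->C; (5,7):dx=-5,dy=-1->C
  (6,7):dx=-3,dy=+5->D
Step 2: C = 18, D = 3, total pairs = 21.
Step 3: tau = (C - D)/(n(n-1)/2) = (18 - 3)/21 = 0.714286.
Step 4: Exact two-sided p-value (enumerate n! = 5040 permutations of y under H0): p = 0.030159.
Step 5: alpha = 0.1. reject H0.

tau_b = 0.7143 (C=18, D=3), p = 0.030159, reject H0.


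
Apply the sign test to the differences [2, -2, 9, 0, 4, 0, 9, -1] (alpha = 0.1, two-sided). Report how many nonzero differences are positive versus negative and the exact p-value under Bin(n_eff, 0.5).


Step 1: Discard zero differences. Original n = 8; n_eff = number of nonzero differences = 6.
Nonzero differences (with sign): +2, -2, +9, +4, +9, -1
Step 2: Count signs: positive = 4, negative = 2.
Step 3: Under H0: P(positive) = 0.5, so the number of positives S ~ Bin(6, 0.5).
Step 4: Two-sided exact p-value = sum of Bin(6,0.5) probabilities at or below the observed probability = 0.687500.
Step 5: alpha = 0.1. fail to reject H0.

n_eff = 6, pos = 4, neg = 2, p = 0.687500, fail to reject H0.


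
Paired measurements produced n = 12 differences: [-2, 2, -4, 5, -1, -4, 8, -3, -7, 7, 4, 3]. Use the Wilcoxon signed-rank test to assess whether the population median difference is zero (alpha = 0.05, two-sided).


Step 1: Drop any zero differences (none here) and take |d_i|.
|d| = [2, 2, 4, 5, 1, 4, 8, 3, 7, 7, 4, 3]
Step 2: Midrank |d_i| (ties get averaged ranks).
ranks: |2|->2.5, |2|->2.5, |4|->7, |5|->9, |1|->1, |4|->7, |8|->12, |3|->4.5, |7|->10.5, |7|->10.5, |4|->7, |3|->4.5
Step 3: Attach original signs; sum ranks with positive sign and with negative sign.
W+ = 2.5 + 9 + 12 + 10.5 + 7 + 4.5 = 45.5
W- = 2.5 + 7 + 1 + 7 + 4.5 + 10.5 = 32.5
(Check: W+ + W- = 78 should equal n(n+1)/2 = 78.)
Step 4: Test statistic W = min(W+, W-) = 32.5.
Step 5: Ties in |d|, so use the tie-corrected normal approximation.
        E[W] = n(n+1)/4 = 12*13/4 = 39.
        Tie groups: |d|=2 (t=2), |d|=3 (t=2), |d|=4 (t=3), |d|=7 (t=2); sum(t^3 - t) = 42.
        Var[W] = n(n+1)(2n+1)/24 - sum(t^3-t)/48 = 3900/24 - 42/48 = 161.625.
        z = (W - E[W]) / sqrt(Var[W]) = (32.5 - 39) / 12.7132 = -0.5113.
        Two-sided p = 2*Phi(z) = 0.609155.
Step 6: alpha = 0.05. fail to reject H0.

W+ = 45.5, W- = 32.5, W = min = 32.5, p = 0.609155, fail to reject H0.


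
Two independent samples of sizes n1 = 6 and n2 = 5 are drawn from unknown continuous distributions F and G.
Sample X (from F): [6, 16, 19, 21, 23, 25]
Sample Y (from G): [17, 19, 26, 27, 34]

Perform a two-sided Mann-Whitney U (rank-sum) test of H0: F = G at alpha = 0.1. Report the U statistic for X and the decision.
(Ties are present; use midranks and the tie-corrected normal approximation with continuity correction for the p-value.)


Step 1: Combine and sort all 11 observations; assign midranks.
sorted (value, group): (6,X), (16,X), (17,Y), (19,X), (19,Y), (21,X), (23,X), (25,X), (26,Y), (27,Y), (34,Y)
ranks: 6->1, 16->2, 17->3, 19->4.5, 19->4.5, 21->6, 23->7, 25->8, 26->9, 27->10, 34->11
Step 2: Rank sum for X: R1 = 1 + 2 + 4.5 + 6 + 7 + 8 = 28.5.
Step 3: U_X = R1 - n1(n1+1)/2 = 28.5 - 6*7/2 = 28.5 - 21 = 7.5.
       U_Y = n1*n2 - U_X = 30 - 7.5 = 22.5.
Step 4: Ties are present, so use the tie-corrected normal approximation (with continuity correction) for the p-value.
Step 5: p-value = 0.200217; compare to alpha = 0.1. fail to reject H0.

U_X = 7.5, p = 0.200217, fail to reject H0 at alpha = 0.1.


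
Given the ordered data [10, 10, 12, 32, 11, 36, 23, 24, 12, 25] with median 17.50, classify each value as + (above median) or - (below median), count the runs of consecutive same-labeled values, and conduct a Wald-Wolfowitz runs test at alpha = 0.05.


Step 1: Compute median = 17.50; label A = above, B = below.
Labels in order: BBBABAAABA  (n_A = 5, n_B = 5)
Step 2: Count runs R = 6.
Step 3: Under H0 (random ordering), E[R] = 2*n_A*n_B/(n_A+n_B) + 1 = 2*5*5/10 + 1 = 6.0000.
        Var[R] = 2*n_A*n_B*(2*n_A*n_B - n_A - n_B) / ((n_A+n_B)^2 * (n_A+n_B-1)) = 2000/900 = 2.2222.
        SD[R] = 1.4907.
Step 4: R = E[R], so z = 0 with no continuity correction.
Step 5: Two-sided p-value via normal approximation = 2*(1 - Phi(|z|)) = 1.000000.
Step 6: alpha = 0.05. fail to reject H0.

R = 6, z = 0.0000, p = 1.000000, fail to reject H0.


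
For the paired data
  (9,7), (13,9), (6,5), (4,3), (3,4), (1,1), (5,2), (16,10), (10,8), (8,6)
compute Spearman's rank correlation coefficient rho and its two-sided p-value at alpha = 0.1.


Step 1: Rank x and y separately (midranks; no ties here).
rank(x): 9->7, 13->9, 6->5, 4->3, 3->2, 1->1, 5->4, 16->10, 10->8, 8->6
rank(y): 7->7, 9->9, 5->5, 3->3, 4->4, 1->1, 2->2, 10->10, 8->8, 6->6
Step 2: d_i = R_x(i) - R_y(i); compute d_i^2.
  (7-7)^2=0, (9-9)^2=0, (5-5)^2=0, (3-3)^2=0, (2-4)^2=4, (1-1)^2=0, (4-2)^2=4, (10-10)^2=0, (8-8)^2=0, (6-6)^2=0
sum(d^2) = 8.
Step 3: rho = 1 - 6*8 / (10*(10^2 - 1)) = 1 - 48/990 = 0.951515.
Step 4: Under H0, t = rho * sqrt((n-2)/(1-rho^2)) = 8.7493 ~ t(8).
Step 5: Two-sided p-value from the t-distribution with 8 df = 0.000023.
Step 6: alpha = 0.1. reject H0.

rho = 0.9515, p = 0.000023, reject H0 at alpha = 0.1.


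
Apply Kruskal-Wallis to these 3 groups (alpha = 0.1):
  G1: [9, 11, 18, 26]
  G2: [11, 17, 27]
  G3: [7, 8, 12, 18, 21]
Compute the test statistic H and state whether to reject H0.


Step 1: Combine all N = 12 observations and assign midranks.
sorted (value, group, rank): (7,G3,1), (8,G3,2), (9,G1,3), (11,G1,4.5), (11,G2,4.5), (12,G3,6), (17,G2,7), (18,G1,8.5), (18,G3,8.5), (21,G3,10), (26,G1,11), (27,G2,12)
Step 2: Sum ranks within each group.
R_1 = 27 (n_1 = 4)
R_2 = 23.5 (n_2 = 3)
R_3 = 27.5 (n_3 = 5)
Step 3: H = 12/(N(N+1)) * sum(R_i^2/n_i) - 3(N+1)
     = 12/(12*13) * (27^2/4 + 23.5^2/3 + 27.5^2/5) - 3*13
     = 0.076923 * 517.583 - 39
     = 0.814103.
Step 4: Ties present; correction factor C = 1 - 12/(12^3 - 12) = 0.993007. Corrected H = 0.814103 / 0.993007 = 0.819836.
Step 5: Under H0, H ~ chi^2(2); p-value = 0.663705.
Step 6: alpha = 0.1. fail to reject H0.

H = 0.8198, df = 2, p = 0.663705, fail to reject H0.


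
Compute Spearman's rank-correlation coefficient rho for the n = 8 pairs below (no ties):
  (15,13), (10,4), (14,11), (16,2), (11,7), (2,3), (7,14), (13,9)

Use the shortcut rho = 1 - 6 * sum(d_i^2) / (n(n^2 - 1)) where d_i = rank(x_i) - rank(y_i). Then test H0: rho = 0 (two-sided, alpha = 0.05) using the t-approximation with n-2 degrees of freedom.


Step 1: Rank x and y separately (midranks; no ties here).
rank(x): 15->7, 10->3, 14->6, 16->8, 11->4, 2->1, 7->2, 13->5
rank(y): 13->7, 4->3, 11->6, 2->1, 7->4, 3->2, 14->8, 9->5
Step 2: d_i = R_x(i) - R_y(i); compute d_i^2.
  (7-7)^2=0, (3-3)^2=0, (6-6)^2=0, (8-1)^2=49, (4-4)^2=0, (1-2)^2=1, (2-8)^2=36, (5-5)^2=0
sum(d^2) = 86.
Step 3: rho = 1 - 6*86 / (8*(8^2 - 1)) = 1 - 516/504 = -0.023810.
Step 4: Under H0, t = rho * sqrt((n-2)/(1-rho^2)) = -0.0583 ~ t(6).
Step 5: Two-sided p-value from the t-distribution with 6 df = 0.955374.
Step 6: alpha = 0.05. fail to reject H0.

rho = -0.0238, p = 0.955374, fail to reject H0 at alpha = 0.05.


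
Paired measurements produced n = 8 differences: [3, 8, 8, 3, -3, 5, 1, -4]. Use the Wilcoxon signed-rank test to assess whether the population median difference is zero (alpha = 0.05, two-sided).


Step 1: Drop any zero differences (none here) and take |d_i|.
|d| = [3, 8, 8, 3, 3, 5, 1, 4]
Step 2: Midrank |d_i| (ties get averaged ranks).
ranks: |3|->3, |8|->7.5, |8|->7.5, |3|->3, |3|->3, |5|->6, |1|->1, |4|->5
Step 3: Attach original signs; sum ranks with positive sign and with negative sign.
W+ = 3 + 7.5 + 7.5 + 3 + 6 + 1 = 28
W- = 3 + 5 = 8
(Check: W+ + W- = 36 should equal n(n+1)/2 = 36.)
Step 4: Test statistic W = min(W+, W-) = 8.
Step 5: Ties in |d|, so use the tie-corrected normal approximation.
        E[W] = n(n+1)/4 = 8*9/4 = 18.
        Tie groups: |d|=3 (t=3), |d|=8 (t=2); sum(t^3 - t) = 30.
        Var[W] = n(n+1)(2n+1)/24 - sum(t^3-t)/48 = 1224/24 - 30/48 = 50.375.
        z = (W - E[W]) / sqrt(Var[W]) = (8 - 18) / 7.0975 = -1.4089.
        Two-sided p = 2*Phi(z) = 0.158853.
Step 6: alpha = 0.05. fail to reject H0.

W+ = 28, W- = 8, W = min = 8, p = 0.158853, fail to reject H0.


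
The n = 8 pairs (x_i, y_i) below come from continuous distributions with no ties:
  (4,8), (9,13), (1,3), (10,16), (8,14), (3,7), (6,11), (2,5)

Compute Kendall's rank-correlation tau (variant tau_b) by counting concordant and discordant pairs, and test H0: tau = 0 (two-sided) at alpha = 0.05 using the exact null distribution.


Step 1: Enumerate the 28 unordered pairs (i,j) with i<j and classify each by sign(x_j-x_i) * sign(y_j-y_i).
  (1,2):dx=+5,dy=+5->C; (1,3):dx=-3,dy=-5->C; (1,4):dx=+6,dy=+8->C; (1,5):dx=+4,dy=+6->C
  (1,6):dx=-1,dy=-1->C; (1,7):dx=+2,dy=+3->C; (1,8):dx=-2,dy=-3->C; (2,3):dx=-8,dy=-10->C
  (2,4):dx=+1,dy=+3->C; (2,5):dx=-1,dy=+1->D; (2,6):dx=-6,dy=-6->C; (2,7):dx=-3,dy=-2->C
  (2,8):dx=-7,dy=-8->C; (3,4):dx=+9,dy=+13->C; (3,5):dx=+7,dy=+11->C; (3,6):dx=+2,dy=+4->C
  (3,7):dx=+5,dy=+8->C; (3,8):dx=+1,dy=+2->C; (4,5):dx=-2,dy=-2->C; (4,6):dx=-7,dy=-9->C
  (4,7):dx=-4,dy=-5->C; (4,8):dx=-8,dy=-11->C; (5,6):dx=-5,dy=-7->C; (5,7):dx=-2,dy=-3->C
  (5,8):dx=-6,dy=-9->C; (6,7):dx=+3,dy=+4->C; (6,8):dx=-1,dy=-2->C; (7,8):dx=-4,dy=-6->C
Step 2: C = 27, D = 1, total pairs = 28.
Step 3: tau = (C - D)/(n(n-1)/2) = (27 - 1)/28 = 0.928571.
Step 4: Exact two-sided p-value (enumerate n! = 40320 permutations of y under H0): p = 0.000397.
Step 5: alpha = 0.05. reject H0.

tau_b = 0.9286 (C=27, D=1), p = 0.000397, reject H0.


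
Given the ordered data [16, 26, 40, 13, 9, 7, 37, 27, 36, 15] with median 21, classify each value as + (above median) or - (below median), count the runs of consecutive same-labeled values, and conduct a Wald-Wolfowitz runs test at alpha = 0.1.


Step 1: Compute median = 21; label A = above, B = below.
Labels in order: BAABBBAAAB  (n_A = 5, n_B = 5)
Step 2: Count runs R = 5.
Step 3: Under H0 (random ordering), E[R] = 2*n_A*n_B/(n_A+n_B) + 1 = 2*5*5/10 + 1 = 6.0000.
        Var[R] = 2*n_A*n_B*(2*n_A*n_B - n_A - n_B) / ((n_A+n_B)^2 * (n_A+n_B-1)) = 2000/900 = 2.2222.
        SD[R] = 1.4907.
Step 4: Continuity-corrected z = (R + 0.5 - E[R]) / SD[R] = (5 + 0.5 - 6.0000) / 1.4907 = -0.3354.
Step 5: Two-sided p-value via normal approximation = 2*(1 - Phi(|z|)) = 0.737316.
Step 6: alpha = 0.1. fail to reject H0.

R = 5, z = -0.3354, p = 0.737316, fail to reject H0.


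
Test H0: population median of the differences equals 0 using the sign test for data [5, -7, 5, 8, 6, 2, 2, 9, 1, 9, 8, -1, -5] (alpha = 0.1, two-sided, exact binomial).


Step 1: Discard zero differences. Original n = 13; n_eff = number of nonzero differences = 13.
Nonzero differences (with sign): +5, -7, +5, +8, +6, +2, +2, +9, +1, +9, +8, -1, -5
Step 2: Count signs: positive = 10, negative = 3.
Step 3: Under H0: P(positive) = 0.5, so the number of positives S ~ Bin(13, 0.5).
Step 4: Two-sided exact p-value = sum of Bin(13,0.5) probabilities at or below the observed probability = 0.092285.
Step 5: alpha = 0.1. reject H0.

n_eff = 13, pos = 10, neg = 3, p = 0.092285, reject H0.


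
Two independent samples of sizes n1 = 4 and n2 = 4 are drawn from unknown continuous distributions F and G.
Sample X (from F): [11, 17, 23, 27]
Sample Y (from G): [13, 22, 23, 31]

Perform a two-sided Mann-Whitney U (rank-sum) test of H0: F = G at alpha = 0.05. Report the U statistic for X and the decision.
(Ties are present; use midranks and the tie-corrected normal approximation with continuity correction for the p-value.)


Step 1: Combine and sort all 8 observations; assign midranks.
sorted (value, group): (11,X), (13,Y), (17,X), (22,Y), (23,X), (23,Y), (27,X), (31,Y)
ranks: 11->1, 13->2, 17->3, 22->4, 23->5.5, 23->5.5, 27->7, 31->8
Step 2: Rank sum for X: R1 = 1 + 3 + 5.5 + 7 = 16.5.
Step 3: U_X = R1 - n1(n1+1)/2 = 16.5 - 4*5/2 = 16.5 - 10 = 6.5.
       U_Y = n1*n2 - U_X = 16 - 6.5 = 9.5.
Step 4: Ties are present, so use the tie-corrected normal approximation (with continuity correction) for the p-value.
Step 5: p-value = 0.771503; compare to alpha = 0.05. fail to reject H0.

U_X = 6.5, p = 0.771503, fail to reject H0 at alpha = 0.05.


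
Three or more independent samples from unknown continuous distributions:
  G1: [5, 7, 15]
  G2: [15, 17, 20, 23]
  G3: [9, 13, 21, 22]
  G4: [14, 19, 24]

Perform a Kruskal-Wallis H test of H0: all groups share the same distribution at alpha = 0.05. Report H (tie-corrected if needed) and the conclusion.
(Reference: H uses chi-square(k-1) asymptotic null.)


Step 1: Combine all N = 14 observations and assign midranks.
sorted (value, group, rank): (5,G1,1), (7,G1,2), (9,G3,3), (13,G3,4), (14,G4,5), (15,G1,6.5), (15,G2,6.5), (17,G2,8), (19,G4,9), (20,G2,10), (21,G3,11), (22,G3,12), (23,G2,13), (24,G4,14)
Step 2: Sum ranks within each group.
R_1 = 9.5 (n_1 = 3)
R_2 = 37.5 (n_2 = 4)
R_3 = 30 (n_3 = 4)
R_4 = 28 (n_4 = 3)
Step 3: H = 12/(N(N+1)) * sum(R_i^2/n_i) - 3(N+1)
     = 12/(14*15) * (9.5^2/3 + 37.5^2/4 + 30^2/4 + 28^2/3) - 3*15
     = 0.057143 * 867.979 - 45
     = 4.598810.
Step 4: Ties present; correction factor C = 1 - 6/(14^3 - 14) = 0.997802. Corrected H = 4.598810 / 0.997802 = 4.608939.
Step 5: Under H0, H ~ chi^2(3); p-value = 0.202777.
Step 6: alpha = 0.05. fail to reject H0.

H = 4.6089, df = 3, p = 0.202777, fail to reject H0.


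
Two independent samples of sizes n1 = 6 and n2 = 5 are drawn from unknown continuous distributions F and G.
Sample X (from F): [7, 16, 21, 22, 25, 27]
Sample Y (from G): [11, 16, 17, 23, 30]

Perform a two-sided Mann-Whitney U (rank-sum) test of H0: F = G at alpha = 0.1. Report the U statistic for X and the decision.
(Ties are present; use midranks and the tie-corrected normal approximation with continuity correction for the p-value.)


Step 1: Combine and sort all 11 observations; assign midranks.
sorted (value, group): (7,X), (11,Y), (16,X), (16,Y), (17,Y), (21,X), (22,X), (23,Y), (25,X), (27,X), (30,Y)
ranks: 7->1, 11->2, 16->3.5, 16->3.5, 17->5, 21->6, 22->7, 23->8, 25->9, 27->10, 30->11
Step 2: Rank sum for X: R1 = 1 + 3.5 + 6 + 7 + 9 + 10 = 36.5.
Step 3: U_X = R1 - n1(n1+1)/2 = 36.5 - 6*7/2 = 36.5 - 21 = 15.5.
       U_Y = n1*n2 - U_X = 30 - 15.5 = 14.5.
Step 4: Ties are present, so use the tie-corrected normal approximation (with continuity correction) for the p-value.
Step 5: p-value = 1.000000; compare to alpha = 0.1. fail to reject H0.

U_X = 15.5, p = 1.000000, fail to reject H0 at alpha = 0.1.


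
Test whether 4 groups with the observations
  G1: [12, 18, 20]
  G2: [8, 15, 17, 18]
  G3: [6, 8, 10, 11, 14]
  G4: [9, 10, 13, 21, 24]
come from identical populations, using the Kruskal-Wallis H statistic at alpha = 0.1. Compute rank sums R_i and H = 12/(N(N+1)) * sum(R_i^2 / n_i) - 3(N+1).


Step 1: Combine all N = 17 observations and assign midranks.
sorted (value, group, rank): (6,G3,1), (8,G2,2.5), (8,G3,2.5), (9,G4,4), (10,G3,5.5), (10,G4,5.5), (11,G3,7), (12,G1,8), (13,G4,9), (14,G3,10), (15,G2,11), (17,G2,12), (18,G1,13.5), (18,G2,13.5), (20,G1,15), (21,G4,16), (24,G4,17)
Step 2: Sum ranks within each group.
R_1 = 36.5 (n_1 = 3)
R_2 = 39 (n_2 = 4)
R_3 = 26 (n_3 = 5)
R_4 = 51.5 (n_4 = 5)
Step 3: H = 12/(N(N+1)) * sum(R_i^2/n_i) - 3(N+1)
     = 12/(17*18) * (36.5^2/3 + 39^2/4 + 26^2/5 + 51.5^2/5) - 3*18
     = 0.039216 * 1489.98 - 54
     = 4.430719.
Step 4: Ties present; correction factor C = 1 - 18/(17^3 - 17) = 0.996324. Corrected H = 4.430719 / 0.996324 = 4.447068.
Step 5: Under H0, H ~ chi^2(3); p-value = 0.217061.
Step 6: alpha = 0.1. fail to reject H0.

H = 4.4471, df = 3, p = 0.217061, fail to reject H0.


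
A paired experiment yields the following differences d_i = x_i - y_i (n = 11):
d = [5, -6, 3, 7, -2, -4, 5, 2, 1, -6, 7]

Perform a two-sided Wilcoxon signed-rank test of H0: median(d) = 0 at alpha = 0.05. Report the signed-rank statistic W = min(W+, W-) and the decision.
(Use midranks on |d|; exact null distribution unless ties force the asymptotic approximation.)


Step 1: Drop any zero differences (none here) and take |d_i|.
|d| = [5, 6, 3, 7, 2, 4, 5, 2, 1, 6, 7]
Step 2: Midrank |d_i| (ties get averaged ranks).
ranks: |5|->6.5, |6|->8.5, |3|->4, |7|->10.5, |2|->2.5, |4|->5, |5|->6.5, |2|->2.5, |1|->1, |6|->8.5, |7|->10.5
Step 3: Attach original signs; sum ranks with positive sign and with negative sign.
W+ = 6.5 + 4 + 10.5 + 6.5 + 2.5 + 1 + 10.5 = 41.5
W- = 8.5 + 2.5 + 5 + 8.5 = 24.5
(Check: W+ + W- = 66 should equal n(n+1)/2 = 66.)
Step 4: Test statistic W = min(W+, W-) = 24.5.
Step 5: Ties in |d|, so use the tie-corrected normal approximation.
        E[W] = n(n+1)/4 = 11*12/4 = 33.
        Tie groups: |d|=2 (t=2), |d|=5 (t=2), |d|=6 (t=2), |d|=7 (t=2); sum(t^3 - t) = 24.
        Var[W] = n(n+1)(2n+1)/24 - sum(t^3-t)/48 = 3036/24 - 24/48 = 126.
        z = (W - E[W]) / sqrt(Var[W]) = (24.5 - 33) / 11.2250 = -0.7572.
        Two-sided p = 2*Phi(z) = 0.448906.
Step 6: alpha = 0.05. fail to reject H0.

W+ = 41.5, W- = 24.5, W = min = 24.5, p = 0.448906, fail to reject H0.


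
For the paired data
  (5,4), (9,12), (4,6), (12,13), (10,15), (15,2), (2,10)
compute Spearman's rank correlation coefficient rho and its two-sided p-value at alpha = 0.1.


Step 1: Rank x and y separately (midranks; no ties here).
rank(x): 5->3, 9->4, 4->2, 12->6, 10->5, 15->7, 2->1
rank(y): 4->2, 12->5, 6->3, 13->6, 15->7, 2->1, 10->4
Step 2: d_i = R_x(i) - R_y(i); compute d_i^2.
  (3-2)^2=1, (4-5)^2=1, (2-3)^2=1, (6-6)^2=0, (5-7)^2=4, (7-1)^2=36, (1-4)^2=9
sum(d^2) = 52.
Step 3: rho = 1 - 6*52 / (7*(7^2 - 1)) = 1 - 312/336 = 0.071429.
Step 4: Under H0, t = rho * sqrt((n-2)/(1-rho^2)) = 0.1601 ~ t(5).
Step 5: Two-sided p-value from the t-distribution with 5 df = 0.879048.
Step 6: alpha = 0.1. fail to reject H0.

rho = 0.0714, p = 0.879048, fail to reject H0 at alpha = 0.1.


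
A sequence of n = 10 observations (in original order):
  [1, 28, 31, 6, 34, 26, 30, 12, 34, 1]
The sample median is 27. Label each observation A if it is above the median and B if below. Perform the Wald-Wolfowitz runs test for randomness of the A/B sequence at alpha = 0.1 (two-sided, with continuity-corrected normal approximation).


Step 1: Compute median = 27; label A = above, B = below.
Labels in order: BAABABABAB  (n_A = 5, n_B = 5)
Step 2: Count runs R = 9.
Step 3: Under H0 (random ordering), E[R] = 2*n_A*n_B/(n_A+n_B) + 1 = 2*5*5/10 + 1 = 6.0000.
        Var[R] = 2*n_A*n_B*(2*n_A*n_B - n_A - n_B) / ((n_A+n_B)^2 * (n_A+n_B-1)) = 2000/900 = 2.2222.
        SD[R] = 1.4907.
Step 4: Continuity-corrected z = (R - 0.5 - E[R]) / SD[R] = (9 - 0.5 - 6.0000) / 1.4907 = 1.6771.
Step 5: Two-sided p-value via normal approximation = 2*(1 - Phi(|z|)) = 0.093533.
Step 6: alpha = 0.1. reject H0.

R = 9, z = 1.6771, p = 0.093533, reject H0.


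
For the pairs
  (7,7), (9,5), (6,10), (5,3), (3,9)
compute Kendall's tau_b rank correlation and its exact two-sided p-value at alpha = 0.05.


Step 1: Enumerate the 10 unordered pairs (i,j) with i<j and classify each by sign(x_j-x_i) * sign(y_j-y_i).
  (1,2):dx=+2,dy=-2->D; (1,3):dx=-1,dy=+3->D; (1,4):dx=-2,dy=-4->C; (1,5):dx=-4,dy=+2->D
  (2,3):dx=-3,dy=+5->D; (2,4):dx=-4,dy=-2->C; (2,5):dx=-6,dy=+4->D; (3,4):dx=-1,dy=-7->C
  (3,5):dx=-3,dy=-1->C; (4,5):dx=-2,dy=+6->D
Step 2: C = 4, D = 6, total pairs = 10.
Step 3: tau = (C - D)/(n(n-1)/2) = (4 - 6)/10 = -0.200000.
Step 4: Exact two-sided p-value (enumerate n! = 120 permutations of y under H0): p = 0.816667.
Step 5: alpha = 0.05. fail to reject H0.

tau_b = -0.2000 (C=4, D=6), p = 0.816667, fail to reject H0.


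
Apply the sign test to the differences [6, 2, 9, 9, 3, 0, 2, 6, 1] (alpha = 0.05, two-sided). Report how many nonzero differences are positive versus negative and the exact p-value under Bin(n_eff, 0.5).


Step 1: Discard zero differences. Original n = 9; n_eff = number of nonzero differences = 8.
Nonzero differences (with sign): +6, +2, +9, +9, +3, +2, +6, +1
Step 2: Count signs: positive = 8, negative = 0.
Step 3: Under H0: P(positive) = 0.5, so the number of positives S ~ Bin(8, 0.5).
Step 4: Two-sided exact p-value = sum of Bin(8,0.5) probabilities at or below the observed probability = 0.007812.
Step 5: alpha = 0.05. reject H0.

n_eff = 8, pos = 8, neg = 0, p = 0.007812, reject H0.


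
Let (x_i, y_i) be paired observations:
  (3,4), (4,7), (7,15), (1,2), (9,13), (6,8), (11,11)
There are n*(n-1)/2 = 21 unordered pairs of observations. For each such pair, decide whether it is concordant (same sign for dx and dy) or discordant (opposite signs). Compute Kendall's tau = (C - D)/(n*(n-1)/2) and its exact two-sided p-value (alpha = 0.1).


Step 1: Enumerate the 21 unordered pairs (i,j) with i<j and classify each by sign(x_j-x_i) * sign(y_j-y_i).
  (1,2):dx=+1,dy=+3->C; (1,3):dx=+4,dy=+11->C; (1,4):dx=-2,dy=-2->C; (1,5):dx=+6,dy=+9->C
  (1,6):dx=+3,dy=+4->C; (1,7):dx=+8,dy=+7->C; (2,3):dx=+3,dy=+8->C; (2,4):dx=-3,dy=-5->C
  (2,5):dx=+5,dy=+6->C; (2,6):dx=+2,dy=+1->C; (2,7):dx=+7,dy=+4->C; (3,4):dx=-6,dy=-13->C
  (3,5):dx=+2,dy=-2->D; (3,6):dx=-1,dy=-7->C; (3,7):dx=+4,dy=-4->D; (4,5):dx=+8,dy=+11->C
  (4,6):dx=+5,dy=+6->C; (4,7):dx=+10,dy=+9->C; (5,6):dx=-3,dy=-5->C; (5,7):dx=+2,dy=-2->D
  (6,7):dx=+5,dy=+3->C
Step 2: C = 18, D = 3, total pairs = 21.
Step 3: tau = (C - D)/(n(n-1)/2) = (18 - 3)/21 = 0.714286.
Step 4: Exact two-sided p-value (enumerate n! = 5040 permutations of y under H0): p = 0.030159.
Step 5: alpha = 0.1. reject H0.

tau_b = 0.7143 (C=18, D=3), p = 0.030159, reject H0.


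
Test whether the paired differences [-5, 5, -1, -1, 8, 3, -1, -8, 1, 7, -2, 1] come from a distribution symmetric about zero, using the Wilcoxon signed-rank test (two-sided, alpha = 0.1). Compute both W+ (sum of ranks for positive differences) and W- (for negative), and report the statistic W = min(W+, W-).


Step 1: Drop any zero differences (none here) and take |d_i|.
|d| = [5, 5, 1, 1, 8, 3, 1, 8, 1, 7, 2, 1]
Step 2: Midrank |d_i| (ties get averaged ranks).
ranks: |5|->8.5, |5|->8.5, |1|->3, |1|->3, |8|->11.5, |3|->7, |1|->3, |8|->11.5, |1|->3, |7|->10, |2|->6, |1|->3
Step 3: Attach original signs; sum ranks with positive sign and with negative sign.
W+ = 8.5 + 11.5 + 7 + 3 + 10 + 3 = 43
W- = 8.5 + 3 + 3 + 3 + 11.5 + 6 = 35
(Check: W+ + W- = 78 should equal n(n+1)/2 = 78.)
Step 4: Test statistic W = min(W+, W-) = 35.
Step 5: Ties in |d|, so use the tie-corrected normal approximation.
        E[W] = n(n+1)/4 = 12*13/4 = 39.
        Tie groups: |d|=1 (t=5), |d|=5 (t=2), |d|=8 (t=2); sum(t^3 - t) = 132.
        Var[W] = n(n+1)(2n+1)/24 - sum(t^3-t)/48 = 3900/24 - 132/48 = 159.75.
        z = (W - E[W]) / sqrt(Var[W]) = (35 - 39) / 12.6392 = -0.3165.
        Two-sided p = 2*Phi(z) = 0.751642.
Step 6: alpha = 0.1. fail to reject H0.

W+ = 43, W- = 35, W = min = 35, p = 0.751642, fail to reject H0.


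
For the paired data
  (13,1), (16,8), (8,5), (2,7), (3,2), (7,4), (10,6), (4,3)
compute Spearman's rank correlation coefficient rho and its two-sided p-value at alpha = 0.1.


Step 1: Rank x and y separately (midranks; no ties here).
rank(x): 13->7, 16->8, 8->5, 2->1, 3->2, 7->4, 10->6, 4->3
rank(y): 1->1, 8->8, 5->5, 7->7, 2->2, 4->4, 6->6, 3->3
Step 2: d_i = R_x(i) - R_y(i); compute d_i^2.
  (7-1)^2=36, (8-8)^2=0, (5-5)^2=0, (1-7)^2=36, (2-2)^2=0, (4-4)^2=0, (6-6)^2=0, (3-3)^2=0
sum(d^2) = 72.
Step 3: rho = 1 - 6*72 / (8*(8^2 - 1)) = 1 - 432/504 = 0.142857.
Step 4: Under H0, t = rho * sqrt((n-2)/(1-rho^2)) = 0.3536 ~ t(6).
Step 5: Two-sided p-value from the t-distribution with 6 df = 0.735765.
Step 6: alpha = 0.1. fail to reject H0.

rho = 0.1429, p = 0.735765, fail to reject H0 at alpha = 0.1.
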